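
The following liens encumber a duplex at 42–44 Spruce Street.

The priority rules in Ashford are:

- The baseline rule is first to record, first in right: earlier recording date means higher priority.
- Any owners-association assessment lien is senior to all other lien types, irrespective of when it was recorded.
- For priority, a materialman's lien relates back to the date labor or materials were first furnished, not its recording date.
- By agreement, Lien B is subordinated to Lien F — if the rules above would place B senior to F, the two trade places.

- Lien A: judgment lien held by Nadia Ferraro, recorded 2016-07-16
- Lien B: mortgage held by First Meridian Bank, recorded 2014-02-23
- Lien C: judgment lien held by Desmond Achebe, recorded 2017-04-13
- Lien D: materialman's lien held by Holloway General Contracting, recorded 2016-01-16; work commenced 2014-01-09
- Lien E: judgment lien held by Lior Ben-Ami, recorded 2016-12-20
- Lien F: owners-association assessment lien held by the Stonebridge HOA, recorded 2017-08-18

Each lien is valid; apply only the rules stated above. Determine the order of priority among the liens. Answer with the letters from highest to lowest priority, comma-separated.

F, D, B, A, E, C

Effective dates after the stated exceptions: D relates back to 2014-01-09 (work commenced).
As an owners-association assessment lien, F is senior to every other lien.
Remaining liens by effective date: D (2014-01-09), B (2014-02-23), A (2016-07-16), E (2016-12-20), C (2017-04-13).
B is already junior to F, so the subordination agreement changes nothing.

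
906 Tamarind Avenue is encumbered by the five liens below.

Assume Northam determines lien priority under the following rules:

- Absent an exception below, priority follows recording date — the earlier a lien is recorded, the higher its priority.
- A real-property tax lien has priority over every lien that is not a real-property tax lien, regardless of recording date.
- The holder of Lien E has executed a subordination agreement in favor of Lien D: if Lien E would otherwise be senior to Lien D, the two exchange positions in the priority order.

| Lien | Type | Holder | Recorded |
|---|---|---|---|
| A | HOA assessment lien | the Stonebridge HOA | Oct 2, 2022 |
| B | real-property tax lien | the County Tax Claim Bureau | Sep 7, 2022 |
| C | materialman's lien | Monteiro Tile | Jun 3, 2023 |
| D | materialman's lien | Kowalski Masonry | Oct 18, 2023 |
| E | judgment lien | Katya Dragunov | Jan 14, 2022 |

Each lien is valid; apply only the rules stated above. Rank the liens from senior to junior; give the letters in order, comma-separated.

As a real-property tax lien, B is senior to every other lien.
Among the remaining liens, by effective date: E (Jan 14, 2022), A (Oct 2, 2022), C (Jun 3, 2023), D (Oct 18, 2023).
E would otherwise be senior to D, so under the subordination agreement E and D exchange positions.

B, D, A, C, E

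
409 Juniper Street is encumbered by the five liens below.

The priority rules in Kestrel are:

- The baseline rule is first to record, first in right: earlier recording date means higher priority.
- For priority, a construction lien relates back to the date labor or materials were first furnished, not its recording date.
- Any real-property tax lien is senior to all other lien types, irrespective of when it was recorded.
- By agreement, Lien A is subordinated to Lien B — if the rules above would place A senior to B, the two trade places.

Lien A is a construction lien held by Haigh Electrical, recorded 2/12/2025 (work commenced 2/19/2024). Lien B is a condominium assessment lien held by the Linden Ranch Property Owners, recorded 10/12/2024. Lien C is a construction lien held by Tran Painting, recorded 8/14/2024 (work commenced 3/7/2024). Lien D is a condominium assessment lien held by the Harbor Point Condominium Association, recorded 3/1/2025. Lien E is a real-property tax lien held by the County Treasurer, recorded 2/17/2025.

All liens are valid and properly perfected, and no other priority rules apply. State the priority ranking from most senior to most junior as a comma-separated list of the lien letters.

E, B, C, A, D

Adjusting effective dates: A is treated as recorded 2/19/2024, the work-commencement date; C is treated as recorded 3/7/2024, the work-commencement date.
As a real-property tax lien, E is senior to every other lien.
The other liens, earliest effective date first: A (2/19/2024), C (3/7/2024), B (10/12/2024), D (3/1/2025).
Because A would otherwise rank above B, the subordination swaps them.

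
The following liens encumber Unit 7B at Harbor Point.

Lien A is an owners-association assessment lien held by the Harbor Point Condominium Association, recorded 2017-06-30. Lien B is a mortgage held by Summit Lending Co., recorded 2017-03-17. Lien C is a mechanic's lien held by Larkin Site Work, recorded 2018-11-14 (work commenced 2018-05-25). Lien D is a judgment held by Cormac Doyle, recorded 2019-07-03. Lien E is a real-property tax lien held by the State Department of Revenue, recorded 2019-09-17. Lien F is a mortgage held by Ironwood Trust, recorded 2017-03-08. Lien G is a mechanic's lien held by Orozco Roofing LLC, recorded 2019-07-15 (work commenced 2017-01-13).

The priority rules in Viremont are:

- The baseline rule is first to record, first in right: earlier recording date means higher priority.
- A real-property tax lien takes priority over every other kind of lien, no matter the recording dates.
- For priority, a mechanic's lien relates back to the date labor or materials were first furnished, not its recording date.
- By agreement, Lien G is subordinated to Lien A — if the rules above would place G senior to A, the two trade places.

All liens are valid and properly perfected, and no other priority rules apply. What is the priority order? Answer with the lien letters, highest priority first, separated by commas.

Adjusting effective dates: C's effective date is 2018-05-25, when work began; G's effective date is 2017-01-13, when work began.
As a real-property tax lien, E is senior to every other lien.
The other liens, earliest effective date first: G (2017-01-13), F (2017-03-08), B (2017-03-17), A (2017-06-30), C (2018-05-25), D (2019-07-03).
Because G would otherwise rank above A, the subordination swaps them.

E, A, F, B, G, C, D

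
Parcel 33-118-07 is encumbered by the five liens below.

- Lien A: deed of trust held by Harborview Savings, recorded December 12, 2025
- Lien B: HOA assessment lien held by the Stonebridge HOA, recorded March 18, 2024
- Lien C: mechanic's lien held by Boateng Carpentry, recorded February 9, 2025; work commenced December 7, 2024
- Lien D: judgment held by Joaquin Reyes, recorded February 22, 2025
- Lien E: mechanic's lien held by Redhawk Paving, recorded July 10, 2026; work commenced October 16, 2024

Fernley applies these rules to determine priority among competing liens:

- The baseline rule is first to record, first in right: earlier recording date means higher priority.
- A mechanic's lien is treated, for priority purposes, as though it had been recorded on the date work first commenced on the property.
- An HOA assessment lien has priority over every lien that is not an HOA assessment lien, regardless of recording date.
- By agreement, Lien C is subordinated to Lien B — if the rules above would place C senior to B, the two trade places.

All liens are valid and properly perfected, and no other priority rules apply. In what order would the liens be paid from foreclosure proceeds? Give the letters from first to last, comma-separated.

Adjusting effective dates: C relates back to December 7, 2024 (work commenced); E relates back to October 16, 2024 (work commenced).
B, as an HOA assessment lien, has superpriority and ranks first.
Ordering the rest by effective date: E (October 16, 2024), C (December 7, 2024), D (February 22, 2025), A (December 12, 2025).
C is already junior to B, so the subordination agreement changes nothing.

B, E, C, D, A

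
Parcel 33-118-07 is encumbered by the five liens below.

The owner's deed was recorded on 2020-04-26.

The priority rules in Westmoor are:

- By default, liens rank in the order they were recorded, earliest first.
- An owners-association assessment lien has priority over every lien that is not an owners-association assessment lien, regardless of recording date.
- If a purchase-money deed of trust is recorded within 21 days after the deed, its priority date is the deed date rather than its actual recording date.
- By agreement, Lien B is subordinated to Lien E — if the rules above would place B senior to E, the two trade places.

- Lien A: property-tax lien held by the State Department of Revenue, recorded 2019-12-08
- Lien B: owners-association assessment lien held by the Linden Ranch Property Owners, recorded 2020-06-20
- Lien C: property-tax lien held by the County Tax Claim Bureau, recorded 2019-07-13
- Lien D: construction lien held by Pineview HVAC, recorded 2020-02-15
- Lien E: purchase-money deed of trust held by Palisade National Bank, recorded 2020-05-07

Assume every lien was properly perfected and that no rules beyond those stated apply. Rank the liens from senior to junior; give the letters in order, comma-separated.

First, effective dates: E was recorded within the 21-day window, so its effective date is the deed date 2020-04-26.
As an owners-association assessment lien, B is senior to every other lien.
Among the remaining liens, by effective date: C (2019-07-13), A (2019-12-08), D (2020-02-15), E (2020-04-26).
B is senior to E before the subordination, so the two trade places.

E, C, A, D, B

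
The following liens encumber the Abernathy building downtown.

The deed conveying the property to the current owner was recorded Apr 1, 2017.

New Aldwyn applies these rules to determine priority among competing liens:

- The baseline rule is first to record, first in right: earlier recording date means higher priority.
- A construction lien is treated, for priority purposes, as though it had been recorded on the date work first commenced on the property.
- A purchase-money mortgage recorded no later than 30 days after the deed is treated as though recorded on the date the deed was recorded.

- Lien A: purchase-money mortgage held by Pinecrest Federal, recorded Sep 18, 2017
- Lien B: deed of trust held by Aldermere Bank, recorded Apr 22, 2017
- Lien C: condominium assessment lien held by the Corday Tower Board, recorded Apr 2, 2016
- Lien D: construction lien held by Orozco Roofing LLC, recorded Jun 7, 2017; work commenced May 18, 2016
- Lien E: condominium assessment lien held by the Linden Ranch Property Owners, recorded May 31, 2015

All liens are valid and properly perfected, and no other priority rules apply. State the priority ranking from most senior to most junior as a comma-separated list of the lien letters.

E, C, D, B, A

First, effective dates: A missed the 30-day window (170 days after the deed), so its recording date stands; D is treated as recorded May 18, 2016, the work-commencement date.
By effective date, earliest first: E (May 31, 2015), C (Apr 2, 2016), D (May 18, 2016), B (Apr 22, 2017), A (Sep 18, 2017).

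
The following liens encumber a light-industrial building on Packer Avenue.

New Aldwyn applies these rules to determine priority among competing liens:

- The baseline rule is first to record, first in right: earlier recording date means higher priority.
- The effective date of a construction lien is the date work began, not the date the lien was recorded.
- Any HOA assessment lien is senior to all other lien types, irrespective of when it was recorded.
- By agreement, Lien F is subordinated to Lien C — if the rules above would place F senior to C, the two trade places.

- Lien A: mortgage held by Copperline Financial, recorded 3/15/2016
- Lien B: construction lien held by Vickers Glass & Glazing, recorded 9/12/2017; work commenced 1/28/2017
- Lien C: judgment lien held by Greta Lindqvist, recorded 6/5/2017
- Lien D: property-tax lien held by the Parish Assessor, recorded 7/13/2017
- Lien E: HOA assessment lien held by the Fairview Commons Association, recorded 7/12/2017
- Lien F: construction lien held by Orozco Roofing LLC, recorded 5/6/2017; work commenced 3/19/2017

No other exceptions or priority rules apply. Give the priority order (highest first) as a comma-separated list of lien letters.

E, A, B, C, F, D

First, effective dates: B relates back to 1/28/2017 (work commenced); F's effective date is 3/19/2017, when work began.
As an HOA assessment lien, E is senior to every other lien.
The other liens, earliest effective date first: A (3/15/2016), B (1/28/2017), F (3/19/2017), C (6/5/2017), D (7/13/2017).
F is senior to C before the subordination, so the two trade places.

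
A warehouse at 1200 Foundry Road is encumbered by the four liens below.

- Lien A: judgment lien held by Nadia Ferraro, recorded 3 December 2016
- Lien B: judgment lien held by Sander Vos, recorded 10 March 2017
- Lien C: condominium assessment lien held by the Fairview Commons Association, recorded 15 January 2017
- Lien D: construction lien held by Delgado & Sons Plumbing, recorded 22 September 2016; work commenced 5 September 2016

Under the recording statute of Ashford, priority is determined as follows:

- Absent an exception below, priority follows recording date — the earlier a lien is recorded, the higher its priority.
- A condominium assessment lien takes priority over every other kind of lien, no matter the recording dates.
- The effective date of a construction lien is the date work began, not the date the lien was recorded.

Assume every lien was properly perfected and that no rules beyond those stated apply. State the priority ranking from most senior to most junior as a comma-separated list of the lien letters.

C, D, A, B

Adjusting effective dates: D is treated as recorded 5 September 2016, the work-commencement date.
As a condominium assessment lien, C is senior to every other lien.
Among the remaining liens, by effective date: D (5 September 2016), A (3 December 2016), B (10 March 2017).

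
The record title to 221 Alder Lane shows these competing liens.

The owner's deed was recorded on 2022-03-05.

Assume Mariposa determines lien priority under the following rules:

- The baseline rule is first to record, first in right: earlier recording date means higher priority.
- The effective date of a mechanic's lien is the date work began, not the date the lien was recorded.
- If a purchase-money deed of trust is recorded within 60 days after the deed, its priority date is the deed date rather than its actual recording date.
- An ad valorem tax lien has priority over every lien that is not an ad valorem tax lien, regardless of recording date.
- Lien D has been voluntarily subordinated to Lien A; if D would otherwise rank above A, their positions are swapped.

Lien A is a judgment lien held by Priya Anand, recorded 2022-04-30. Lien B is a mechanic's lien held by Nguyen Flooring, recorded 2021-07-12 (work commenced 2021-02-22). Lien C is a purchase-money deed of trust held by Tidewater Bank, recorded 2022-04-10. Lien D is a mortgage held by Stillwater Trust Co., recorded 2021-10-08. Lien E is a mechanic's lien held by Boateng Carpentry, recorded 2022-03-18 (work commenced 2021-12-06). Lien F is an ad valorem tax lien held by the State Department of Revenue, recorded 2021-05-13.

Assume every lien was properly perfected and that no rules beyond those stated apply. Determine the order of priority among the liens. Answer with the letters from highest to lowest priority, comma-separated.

First, effective dates: B is treated as recorded 2021-02-22, the work-commencement date; C relates back to the deed date 2022-03-05; E is treated as recorded 2021-12-06, the work-commencement date.
F is an ad valorem tax lien and takes priority over every other lien.
The other liens, earliest effective date first: B (2021-02-22), D (2021-10-08), E (2021-12-06), C (2022-03-05), A (2022-04-30).
Because D would otherwise rank above A, the subordination swaps them.

F, B, A, E, C, D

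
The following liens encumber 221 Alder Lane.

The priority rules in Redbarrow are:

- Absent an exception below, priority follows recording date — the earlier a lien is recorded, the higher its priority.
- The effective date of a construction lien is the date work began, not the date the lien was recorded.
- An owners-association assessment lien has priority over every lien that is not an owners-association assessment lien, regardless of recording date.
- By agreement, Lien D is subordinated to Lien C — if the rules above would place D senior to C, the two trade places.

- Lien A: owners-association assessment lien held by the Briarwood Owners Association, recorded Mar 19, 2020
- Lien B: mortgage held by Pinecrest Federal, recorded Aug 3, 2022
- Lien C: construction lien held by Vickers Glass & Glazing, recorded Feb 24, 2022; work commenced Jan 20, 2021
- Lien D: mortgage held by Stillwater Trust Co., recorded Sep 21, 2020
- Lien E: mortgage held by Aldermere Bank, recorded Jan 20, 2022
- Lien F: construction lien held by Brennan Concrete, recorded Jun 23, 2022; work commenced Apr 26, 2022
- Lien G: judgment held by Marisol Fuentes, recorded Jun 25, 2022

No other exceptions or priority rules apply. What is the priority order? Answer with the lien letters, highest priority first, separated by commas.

A, C, D, E, F, G, B

Effective dates after the stated exceptions: C is treated as recorded Jan 20, 2021, the work-commencement date; F is treated as recorded Apr 26, 2022, the work-commencement date.
A is an owners-association assessment lien and takes priority over every other lien.
The other liens, earliest effective date first: D (Sep 21, 2020), C (Jan 20, 2021), E (Jan 20, 2022), F (Apr 26, 2022), G (Jun 25, 2022), B (Aug 3, 2022).
D would otherwise be senior to C, so under the subordination agreement D and C exchange positions.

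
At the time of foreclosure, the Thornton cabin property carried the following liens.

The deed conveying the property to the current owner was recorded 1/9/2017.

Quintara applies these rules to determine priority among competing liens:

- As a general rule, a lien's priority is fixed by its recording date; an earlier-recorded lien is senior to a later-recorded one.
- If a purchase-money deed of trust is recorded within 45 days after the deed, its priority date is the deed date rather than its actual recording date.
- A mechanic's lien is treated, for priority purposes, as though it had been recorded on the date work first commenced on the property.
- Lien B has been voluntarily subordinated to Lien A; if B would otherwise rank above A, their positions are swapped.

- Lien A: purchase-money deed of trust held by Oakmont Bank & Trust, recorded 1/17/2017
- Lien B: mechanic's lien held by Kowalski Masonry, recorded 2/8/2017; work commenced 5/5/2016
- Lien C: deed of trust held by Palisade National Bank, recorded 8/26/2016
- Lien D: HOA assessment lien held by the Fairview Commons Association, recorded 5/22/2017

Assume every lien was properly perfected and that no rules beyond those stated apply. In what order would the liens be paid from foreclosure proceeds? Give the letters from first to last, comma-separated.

A, C, B, D

Effective dates after the stated exceptions: A's effective date is the deed date, 1/9/2017; B is treated as recorded 5/5/2016, the work-commencement date.
Sorted by effective date: B (5/5/2016), C (8/26/2016), A (1/9/2017), D (5/22/2017).
The subordination applies — B was senior to A — so B and A swap.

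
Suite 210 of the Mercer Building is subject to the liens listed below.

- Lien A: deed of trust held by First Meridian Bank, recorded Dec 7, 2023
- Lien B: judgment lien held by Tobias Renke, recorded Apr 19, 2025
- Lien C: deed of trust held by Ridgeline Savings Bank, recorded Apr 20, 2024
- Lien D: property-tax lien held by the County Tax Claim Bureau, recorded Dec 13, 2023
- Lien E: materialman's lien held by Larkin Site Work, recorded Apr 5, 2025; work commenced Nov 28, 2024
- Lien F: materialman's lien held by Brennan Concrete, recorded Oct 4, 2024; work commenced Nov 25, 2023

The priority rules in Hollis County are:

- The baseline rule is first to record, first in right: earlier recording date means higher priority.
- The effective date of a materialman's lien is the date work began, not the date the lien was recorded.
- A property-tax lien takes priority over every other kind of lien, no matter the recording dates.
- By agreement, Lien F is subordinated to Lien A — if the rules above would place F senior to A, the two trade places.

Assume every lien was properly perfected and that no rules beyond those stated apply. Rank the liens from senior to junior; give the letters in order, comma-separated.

D, A, F, C, E, B

Effective dates: E relates back to Nov 28, 2024 (work commenced); F is treated as recorded Nov 25, 2023, the work-commencement date.
D is a property-tax lien, so it outranks all other liens regardless of date.
Among the remaining liens, by effective date: F (Nov 25, 2023), A (Dec 7, 2023), C (Apr 20, 2024), E (Nov 28, 2024), B (Apr 19, 2025).
F would otherwise be senior to A, so under the subordination agreement F and A exchange positions.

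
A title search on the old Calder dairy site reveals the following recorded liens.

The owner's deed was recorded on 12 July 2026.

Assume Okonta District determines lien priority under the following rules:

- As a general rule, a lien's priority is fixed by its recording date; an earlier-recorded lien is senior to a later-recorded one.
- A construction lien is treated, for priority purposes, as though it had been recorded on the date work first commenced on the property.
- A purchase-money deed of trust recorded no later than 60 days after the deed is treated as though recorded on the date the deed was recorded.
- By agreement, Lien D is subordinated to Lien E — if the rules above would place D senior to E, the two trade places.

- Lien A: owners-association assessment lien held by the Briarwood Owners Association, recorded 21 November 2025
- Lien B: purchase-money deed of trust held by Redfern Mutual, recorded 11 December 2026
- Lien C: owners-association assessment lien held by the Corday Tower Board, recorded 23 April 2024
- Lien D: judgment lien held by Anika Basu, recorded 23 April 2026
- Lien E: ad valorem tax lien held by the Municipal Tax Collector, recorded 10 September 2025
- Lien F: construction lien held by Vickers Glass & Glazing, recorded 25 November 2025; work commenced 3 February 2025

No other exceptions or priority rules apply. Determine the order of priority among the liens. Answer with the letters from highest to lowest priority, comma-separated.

C, F, E, A, D, B

First, effective dates: B was recorded 152 days after the deed — beyond 60 days — so no relation-back applies; F is treated as recorded 3 February 2025, the work-commencement date.
Ordering by effective date: C (23 April 2024), F (3 February 2025), E (10 September 2025), A (21 November 2025), D (23 April 2026), B (11 December 2026).
D is already junior to E, so the subordination agreement changes nothing.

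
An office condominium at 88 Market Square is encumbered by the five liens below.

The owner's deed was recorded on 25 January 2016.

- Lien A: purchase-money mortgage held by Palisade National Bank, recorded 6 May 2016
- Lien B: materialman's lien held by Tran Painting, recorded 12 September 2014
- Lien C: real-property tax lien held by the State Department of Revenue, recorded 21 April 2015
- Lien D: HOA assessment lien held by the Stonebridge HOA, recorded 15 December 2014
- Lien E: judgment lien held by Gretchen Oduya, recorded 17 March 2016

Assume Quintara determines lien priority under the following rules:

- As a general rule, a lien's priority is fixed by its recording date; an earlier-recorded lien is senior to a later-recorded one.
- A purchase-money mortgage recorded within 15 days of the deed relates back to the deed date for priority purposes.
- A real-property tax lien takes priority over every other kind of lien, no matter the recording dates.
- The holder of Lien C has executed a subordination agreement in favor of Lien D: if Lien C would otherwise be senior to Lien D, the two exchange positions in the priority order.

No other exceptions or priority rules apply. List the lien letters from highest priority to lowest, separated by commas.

Effective dates: A was recorded 102 days after the deed, outside the 15-day window, so it keeps its recording date.
C, as a real-property tax lien, has superpriority and ranks first.
Ordering the rest by effective date: B (12 September 2014), D (15 December 2014), E (17 March 2016), A (6 May 2016).
C would otherwise be senior to D, so under the subordination agreement C and D exchange positions.

D, B, C, E, A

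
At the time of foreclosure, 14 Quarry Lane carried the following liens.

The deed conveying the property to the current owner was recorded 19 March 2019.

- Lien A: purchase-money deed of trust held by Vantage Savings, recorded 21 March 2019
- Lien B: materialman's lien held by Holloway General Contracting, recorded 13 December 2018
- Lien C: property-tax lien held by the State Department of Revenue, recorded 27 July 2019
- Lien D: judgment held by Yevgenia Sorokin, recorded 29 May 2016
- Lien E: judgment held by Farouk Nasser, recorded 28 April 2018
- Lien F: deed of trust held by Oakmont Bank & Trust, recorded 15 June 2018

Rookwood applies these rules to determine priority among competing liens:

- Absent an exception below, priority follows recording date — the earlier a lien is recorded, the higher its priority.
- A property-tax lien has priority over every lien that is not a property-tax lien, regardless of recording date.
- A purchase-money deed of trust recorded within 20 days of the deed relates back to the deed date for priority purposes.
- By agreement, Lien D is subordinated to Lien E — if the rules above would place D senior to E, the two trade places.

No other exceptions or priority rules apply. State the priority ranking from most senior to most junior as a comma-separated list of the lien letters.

Adjusting effective dates: A's effective date is the deed date, 19 March 2019.
As a property-tax lien, C is senior to every other lien.
Remaining liens by effective date: D (29 May 2016), E (28 April 2018), F (15 June 2018), B (13 December 2018), A (19 March 2019).
D would otherwise be senior to E, so under the subordination agreement D and E exchange positions.

C, E, D, F, B, A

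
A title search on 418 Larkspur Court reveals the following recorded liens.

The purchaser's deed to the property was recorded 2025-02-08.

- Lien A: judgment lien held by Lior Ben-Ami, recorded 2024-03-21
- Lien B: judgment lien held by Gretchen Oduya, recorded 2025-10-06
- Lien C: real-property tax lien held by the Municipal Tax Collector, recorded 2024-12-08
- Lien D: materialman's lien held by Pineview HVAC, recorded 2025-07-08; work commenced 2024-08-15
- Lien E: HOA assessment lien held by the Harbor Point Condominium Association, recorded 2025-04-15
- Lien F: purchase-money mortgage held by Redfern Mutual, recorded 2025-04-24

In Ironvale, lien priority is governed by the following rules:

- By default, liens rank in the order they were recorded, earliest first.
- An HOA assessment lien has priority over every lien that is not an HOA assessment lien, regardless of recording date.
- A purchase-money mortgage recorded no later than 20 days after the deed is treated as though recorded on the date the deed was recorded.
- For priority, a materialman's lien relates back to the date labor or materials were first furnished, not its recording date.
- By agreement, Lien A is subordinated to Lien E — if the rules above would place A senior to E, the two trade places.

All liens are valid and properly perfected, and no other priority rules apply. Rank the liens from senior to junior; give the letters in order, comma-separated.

E, A, D, C, F, B

Effective dates after the stated exceptions: D is treated as recorded 2024-08-15, the work-commencement date; F missed the 20-day window (75 days after the deed), so its recording date stands.
E is an HOA assessment lien, so it outranks all other liens regardless of date.
Among the remaining liens, by effective date: A (2024-03-21), D (2024-08-15), C (2024-12-08), F (2025-04-24), B (2025-10-06).
A already ranks below E; the subordination has no effect.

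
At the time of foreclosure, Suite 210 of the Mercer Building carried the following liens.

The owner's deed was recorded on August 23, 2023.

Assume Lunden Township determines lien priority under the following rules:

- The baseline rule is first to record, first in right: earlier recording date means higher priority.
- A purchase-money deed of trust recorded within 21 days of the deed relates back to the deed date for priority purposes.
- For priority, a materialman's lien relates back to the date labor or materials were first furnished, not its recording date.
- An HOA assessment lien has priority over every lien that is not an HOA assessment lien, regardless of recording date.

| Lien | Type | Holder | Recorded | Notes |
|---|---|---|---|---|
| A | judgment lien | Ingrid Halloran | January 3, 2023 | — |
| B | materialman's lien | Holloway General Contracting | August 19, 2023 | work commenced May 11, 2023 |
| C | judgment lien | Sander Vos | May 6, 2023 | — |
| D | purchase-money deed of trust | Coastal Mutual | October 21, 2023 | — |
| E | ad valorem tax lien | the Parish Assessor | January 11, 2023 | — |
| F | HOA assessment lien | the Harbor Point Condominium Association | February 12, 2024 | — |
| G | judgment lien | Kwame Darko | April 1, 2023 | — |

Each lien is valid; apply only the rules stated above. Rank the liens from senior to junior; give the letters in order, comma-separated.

F, A, E, G, C, B, D

Effective dates after the stated exceptions: B relates back to May 11, 2023 (work commenced); D was recorded 59 days after the deed — beyond 21 days — so no relation-back applies.
F is an HOA assessment lien and takes priority over every other lien.
The other liens, earliest effective date first: A (January 3, 2023), E (January 11, 2023), G (April 1, 2023), C (May 6, 2023), B (May 11, 2023), D (October 21, 2023).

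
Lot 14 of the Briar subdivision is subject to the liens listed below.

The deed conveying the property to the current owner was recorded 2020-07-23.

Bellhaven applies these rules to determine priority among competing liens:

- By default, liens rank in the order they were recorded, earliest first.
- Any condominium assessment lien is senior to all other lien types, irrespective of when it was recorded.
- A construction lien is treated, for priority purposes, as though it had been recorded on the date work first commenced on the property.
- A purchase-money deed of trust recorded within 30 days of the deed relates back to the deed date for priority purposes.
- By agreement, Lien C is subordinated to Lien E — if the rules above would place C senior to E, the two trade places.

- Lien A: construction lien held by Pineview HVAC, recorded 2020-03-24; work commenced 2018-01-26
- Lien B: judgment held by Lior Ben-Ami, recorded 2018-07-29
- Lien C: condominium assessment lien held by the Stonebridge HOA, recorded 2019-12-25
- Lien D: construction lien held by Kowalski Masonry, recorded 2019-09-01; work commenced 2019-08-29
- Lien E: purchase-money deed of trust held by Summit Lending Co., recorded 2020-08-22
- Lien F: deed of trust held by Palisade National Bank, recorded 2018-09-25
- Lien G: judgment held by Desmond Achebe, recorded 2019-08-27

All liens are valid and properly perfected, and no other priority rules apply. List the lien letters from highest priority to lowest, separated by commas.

E, A, B, F, G, D, C

First, effective dates: A is treated as recorded 2018-01-26, the work-commencement date; D's effective date is 2019-08-29, when work began; E was recorded within the 30-day window, so its effective date is the deed date 2020-07-23.
C is a condominium assessment lien and takes priority over every other lien.
Ordering the rest by effective date: A (2018-01-26), B (2018-07-29), F (2018-09-25), G (2019-08-27), D (2019-08-29), E (2020-07-23).
The subordination applies — C was senior to E — so C and E swap.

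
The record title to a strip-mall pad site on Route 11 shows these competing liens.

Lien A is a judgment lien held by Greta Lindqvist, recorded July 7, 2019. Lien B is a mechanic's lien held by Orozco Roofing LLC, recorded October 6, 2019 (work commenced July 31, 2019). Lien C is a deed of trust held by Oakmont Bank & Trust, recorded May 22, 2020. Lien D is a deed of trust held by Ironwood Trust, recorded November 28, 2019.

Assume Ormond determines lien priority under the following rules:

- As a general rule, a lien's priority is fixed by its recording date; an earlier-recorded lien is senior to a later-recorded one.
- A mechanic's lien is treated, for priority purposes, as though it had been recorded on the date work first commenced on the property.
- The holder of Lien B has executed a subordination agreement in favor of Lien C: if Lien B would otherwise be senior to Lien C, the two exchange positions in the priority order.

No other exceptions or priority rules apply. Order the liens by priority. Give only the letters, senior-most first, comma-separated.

A, C, D, B

First, effective dates: B is treated as recorded July 31, 2019, the work-commencement date.
Ordering by effective date: A (July 7, 2019), B (July 31, 2019), D (November 28, 2019), C (May 22, 2020).
The subordination applies — B was senior to C — so B and C swap.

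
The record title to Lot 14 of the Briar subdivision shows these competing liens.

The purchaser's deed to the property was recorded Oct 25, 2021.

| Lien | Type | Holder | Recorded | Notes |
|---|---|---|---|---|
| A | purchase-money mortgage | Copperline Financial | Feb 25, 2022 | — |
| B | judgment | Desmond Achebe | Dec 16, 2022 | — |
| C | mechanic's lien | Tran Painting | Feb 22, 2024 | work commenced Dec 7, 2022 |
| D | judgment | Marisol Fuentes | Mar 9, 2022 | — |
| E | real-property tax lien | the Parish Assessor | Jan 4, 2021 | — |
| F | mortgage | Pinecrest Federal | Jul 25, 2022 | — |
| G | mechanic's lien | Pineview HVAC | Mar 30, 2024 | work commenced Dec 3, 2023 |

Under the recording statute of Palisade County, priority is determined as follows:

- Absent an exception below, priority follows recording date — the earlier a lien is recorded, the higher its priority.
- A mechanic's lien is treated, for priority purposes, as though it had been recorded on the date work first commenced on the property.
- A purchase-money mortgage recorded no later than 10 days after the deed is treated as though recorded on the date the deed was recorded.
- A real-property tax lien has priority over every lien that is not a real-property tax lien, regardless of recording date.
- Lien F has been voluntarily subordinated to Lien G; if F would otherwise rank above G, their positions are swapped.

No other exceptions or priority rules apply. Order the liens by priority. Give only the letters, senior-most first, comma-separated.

E, A, D, G, C, B, F

Adjusting effective dates: A was recorded 123 days after the deed — beyond 10 days — so no relation-back applies; C's effective date is Dec 7, 2022, when work began; G's effective date is Dec 3, 2023, when work began.
E, as a real-property tax lien, has superpriority and ranks first.
The other liens, earliest effective date first: A (Feb 25, 2022), D (Mar 9, 2022), F (Jul 25, 2022), C (Dec 7, 2022), B (Dec 16, 2022), G (Dec 3, 2023).
Because F would otherwise rank above G, the subordination swaps them.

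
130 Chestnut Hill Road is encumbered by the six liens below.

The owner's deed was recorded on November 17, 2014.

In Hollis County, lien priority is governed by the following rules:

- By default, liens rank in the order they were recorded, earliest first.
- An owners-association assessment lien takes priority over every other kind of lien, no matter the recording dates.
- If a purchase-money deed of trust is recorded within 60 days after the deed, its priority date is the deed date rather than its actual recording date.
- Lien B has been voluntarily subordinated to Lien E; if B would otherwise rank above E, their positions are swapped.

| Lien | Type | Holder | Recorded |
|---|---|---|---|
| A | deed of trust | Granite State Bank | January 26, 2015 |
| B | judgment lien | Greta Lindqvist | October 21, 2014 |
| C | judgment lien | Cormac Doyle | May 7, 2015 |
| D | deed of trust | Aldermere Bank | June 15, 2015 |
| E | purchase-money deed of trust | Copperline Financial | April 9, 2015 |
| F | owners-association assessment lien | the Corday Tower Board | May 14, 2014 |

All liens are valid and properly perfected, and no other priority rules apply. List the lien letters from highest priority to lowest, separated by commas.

F, E, A, B, C, D

Effective dates after the stated exceptions: E was recorded 143 days after the deed — beyond 60 days — so no relation-back applies.
F is an owners-association assessment lien, so it outranks all other liens regardless of date.
Ordering the rest by effective date: B (October 21, 2014), A (January 26, 2015), E (April 9, 2015), C (May 7, 2015), D (June 15, 2015).
B would otherwise be senior to E, so under the subordination agreement B and E exchange positions.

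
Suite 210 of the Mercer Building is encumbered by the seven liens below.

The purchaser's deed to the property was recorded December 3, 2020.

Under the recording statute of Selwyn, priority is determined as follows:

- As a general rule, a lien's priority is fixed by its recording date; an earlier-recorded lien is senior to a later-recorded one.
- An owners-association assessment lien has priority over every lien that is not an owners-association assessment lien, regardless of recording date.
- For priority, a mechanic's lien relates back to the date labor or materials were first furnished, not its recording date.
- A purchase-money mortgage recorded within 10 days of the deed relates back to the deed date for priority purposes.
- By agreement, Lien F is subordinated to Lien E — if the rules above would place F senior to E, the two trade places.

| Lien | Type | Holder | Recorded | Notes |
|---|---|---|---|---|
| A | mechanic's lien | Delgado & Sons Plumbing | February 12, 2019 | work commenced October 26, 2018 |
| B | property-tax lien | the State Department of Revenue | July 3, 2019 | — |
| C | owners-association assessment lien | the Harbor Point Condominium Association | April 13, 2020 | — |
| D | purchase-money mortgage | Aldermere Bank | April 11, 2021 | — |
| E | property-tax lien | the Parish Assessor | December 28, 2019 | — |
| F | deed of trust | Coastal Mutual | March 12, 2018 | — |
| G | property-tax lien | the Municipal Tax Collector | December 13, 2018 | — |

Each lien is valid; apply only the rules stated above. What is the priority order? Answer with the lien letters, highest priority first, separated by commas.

C, E, A, G, B, F, D

Effective dates after the stated exceptions: A is treated as recorded October 26, 2018, the work-commencement date; D missed the 10-day window (129 days after the deed), so its recording date stands.
As an owners-association assessment lien, C is senior to every other lien.
Ordering the rest by effective date: F (March 12, 2018), A (October 26, 2018), G (December 13, 2018), B (July 3, 2019), E (December 28, 2019), D (April 11, 2021).
F would otherwise be senior to E, so under the subordination agreement F and E exchange positions.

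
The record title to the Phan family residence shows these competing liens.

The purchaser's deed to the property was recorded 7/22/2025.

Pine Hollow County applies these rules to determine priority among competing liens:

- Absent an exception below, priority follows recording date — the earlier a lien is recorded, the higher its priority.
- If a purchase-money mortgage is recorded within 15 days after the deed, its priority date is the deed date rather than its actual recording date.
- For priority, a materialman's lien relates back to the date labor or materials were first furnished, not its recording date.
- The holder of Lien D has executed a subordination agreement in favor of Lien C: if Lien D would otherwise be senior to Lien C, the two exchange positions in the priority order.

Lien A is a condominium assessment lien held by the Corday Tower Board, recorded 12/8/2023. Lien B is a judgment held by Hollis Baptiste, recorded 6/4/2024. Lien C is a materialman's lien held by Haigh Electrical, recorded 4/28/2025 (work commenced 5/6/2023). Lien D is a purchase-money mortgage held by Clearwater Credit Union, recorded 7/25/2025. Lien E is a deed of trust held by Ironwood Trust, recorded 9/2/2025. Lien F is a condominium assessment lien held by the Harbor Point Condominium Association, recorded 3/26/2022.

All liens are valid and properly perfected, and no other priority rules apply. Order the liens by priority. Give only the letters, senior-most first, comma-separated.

Effective dates: C is treated as recorded 5/6/2023, the work-commencement date; D was recorded within the 15-day window, so its effective date is the deed date 7/22/2025.
By effective date: F (3/26/2022), C (5/6/2023), A (12/8/2023), B (6/4/2024), D (7/22/2025), E (9/2/2025).
Since D is not senior to C, the subordination leaves the order unchanged.

F, C, A, B, D, E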